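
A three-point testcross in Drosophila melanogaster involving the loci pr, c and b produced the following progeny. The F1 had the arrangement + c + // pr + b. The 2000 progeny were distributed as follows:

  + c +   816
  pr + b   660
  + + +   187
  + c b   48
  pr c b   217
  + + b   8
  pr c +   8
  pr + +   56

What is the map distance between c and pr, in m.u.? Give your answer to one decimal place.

The two rarest classes, pr c + and + + b, are the double crossovers. Comparing them with the parentals, only the pr allele has switched, so pr is the middle locus and the order is c – pr – b.
Crossovers in the c–pr interval produce the single-crossover classes + + + and pr c b (187 + 217 = 404) plus the double crossovers (16).
RF(c–pr) = (404 + 16) / 2000 = 420/2000 = 0.2100 → 21.0 m.u.

21.0 m.u.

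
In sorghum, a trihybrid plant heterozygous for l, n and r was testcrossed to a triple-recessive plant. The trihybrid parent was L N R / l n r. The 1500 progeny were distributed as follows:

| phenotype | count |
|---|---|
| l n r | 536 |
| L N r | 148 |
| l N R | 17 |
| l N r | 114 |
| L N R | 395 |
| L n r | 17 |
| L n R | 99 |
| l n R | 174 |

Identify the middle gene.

The two rarest classes, l N R and L n r, are the double crossovers. Comparing them with the parentals, only the l allele has switched, so l is the middle locus and the order is r – l – n.

l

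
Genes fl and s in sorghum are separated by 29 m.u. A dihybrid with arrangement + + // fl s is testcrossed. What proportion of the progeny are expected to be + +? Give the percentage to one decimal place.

35.5%

A map distance of 29 m.u. corresponds to a recombination frequency of 0.290.
The F1 is + + / fl s, so + + is a parental gamete class with expected frequency (1 − r)/2 = 0.710/2 = 0.3550.
That is 0.3550 = 35.5% of the progeny.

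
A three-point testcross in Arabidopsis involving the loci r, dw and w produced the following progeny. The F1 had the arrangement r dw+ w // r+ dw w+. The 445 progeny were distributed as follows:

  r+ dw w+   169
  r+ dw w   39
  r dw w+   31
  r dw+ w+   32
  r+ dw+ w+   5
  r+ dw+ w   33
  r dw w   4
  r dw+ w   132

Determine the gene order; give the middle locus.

dw

The two rarest classes, r dw w and r+ dw+ w+, are the double crossovers. Comparing them with the parentals, only the dw allele has switched, so dw is the middle locus and the order is r – dw – w.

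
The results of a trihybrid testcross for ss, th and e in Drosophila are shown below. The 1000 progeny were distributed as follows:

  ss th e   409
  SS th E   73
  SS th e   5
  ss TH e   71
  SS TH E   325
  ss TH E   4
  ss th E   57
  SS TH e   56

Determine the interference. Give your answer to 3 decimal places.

The two most frequent reciprocal classes, ss th e and SS TH E, are the parental types, so the F1 was ss th e / SS TH E.
The two rarest classes, SS th e and ss TH E, are the double crossovers. Comparing them with the parentals, only the ss allele has switched, so ss is the middle locus and the order is e – ss – th.
e–ss: (113 + 9)/1000 = 0.1220; ss–th: (144 + 9)/1000 = 0.1530.
Expected DCO frequency = 0.1220 × 0.1530 ≈ 0.01867; observed = 9/1000 ≈ 0.00900.
Coefficient of coincidence = 0.00900/0.01867 ≈ 0.482; interference = 1 − 0.482 = 0.518.

0.518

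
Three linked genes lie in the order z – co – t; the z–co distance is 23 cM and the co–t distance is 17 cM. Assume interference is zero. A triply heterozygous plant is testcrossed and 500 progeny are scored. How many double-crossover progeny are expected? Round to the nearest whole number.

20

Map distances give recombination frequencies of 0.230 and 0.170 for the two intervals.
With no interference, expected double-crossover frequency = 0.230 × 0.170 = 0.03910.
Expected number = 0.03910 × 500 = 19.55 ≈ 20.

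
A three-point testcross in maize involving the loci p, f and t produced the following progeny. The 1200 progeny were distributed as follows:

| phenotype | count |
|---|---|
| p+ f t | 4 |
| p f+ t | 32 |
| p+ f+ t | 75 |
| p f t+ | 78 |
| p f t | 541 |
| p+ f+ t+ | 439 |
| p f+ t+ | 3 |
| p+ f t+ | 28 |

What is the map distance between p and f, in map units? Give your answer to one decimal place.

The two most frequent reciprocal classes, p f t and p+ f+ t+, are the parental types, so the F1 was p f t / p+ f+ t+.
The two rarest classes, p+ f t and p f+ t+, are the double crossovers. Comparing them with the parentals, only the p allele has switched, so p is the middle locus and the order is t – p – f.
Crossovers in the p–f interval produce the single-crossover classes p f+ t and p+ f t+ (32 + 28 = 60) plus the double crossovers (7).
RF(p–f) = (60 + 7) / 1200 = 67/1200 = 0.0558 → 5.6 map units.

5.6 map units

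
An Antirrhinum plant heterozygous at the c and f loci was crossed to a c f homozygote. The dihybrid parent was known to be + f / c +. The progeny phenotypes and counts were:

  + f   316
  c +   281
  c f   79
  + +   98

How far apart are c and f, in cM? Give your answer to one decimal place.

The recombinant classes are + + and c f: 98 + 79 = 177.
Recombination frequency = 177/774 = 0.2287 ≈ 22.9%, i.e. 22.9 cM.

22.9 cM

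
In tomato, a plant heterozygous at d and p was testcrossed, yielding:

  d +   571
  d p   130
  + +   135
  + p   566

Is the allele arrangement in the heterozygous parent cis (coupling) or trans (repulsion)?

The two most frequent classes are + p (566) and d + (571); these are the parental (non-recombinant) types.
So the F1 carried + p on one chromosome and d + on the other — the recessive alleles are on opposite chromosomes (trans / repulsion).

trans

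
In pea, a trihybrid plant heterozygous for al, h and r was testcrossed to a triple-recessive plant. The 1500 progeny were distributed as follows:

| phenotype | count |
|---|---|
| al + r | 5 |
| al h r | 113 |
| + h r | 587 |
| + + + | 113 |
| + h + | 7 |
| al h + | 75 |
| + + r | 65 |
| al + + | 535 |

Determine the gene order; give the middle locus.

r

The two most frequent reciprocal classes, + h r and al + +, are the parental types, so the F1 was + h r / al + +.
The two rarest classes, + h + and al + r, are the double crossovers. Comparing them with the parentals, only the r allele has switched, so r is the middle locus and the order is al – r – h.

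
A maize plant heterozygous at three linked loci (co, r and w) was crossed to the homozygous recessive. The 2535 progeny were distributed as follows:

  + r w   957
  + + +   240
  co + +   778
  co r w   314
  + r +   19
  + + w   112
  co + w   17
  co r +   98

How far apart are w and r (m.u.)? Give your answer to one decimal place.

The two most frequent reciprocal classes, co + + and + r w, are the parental types, so the F1 was co + + / + r w.
The two rarest classes, co + w and + r +, are the double crossovers. Comparing them with the parentals, only the w allele has switched, so w is the middle locus and the order is r – w – co.
Crossovers in the r–w interval produce the single-crossover classes co r + and + + w (98 + 112 = 210) plus the double crossovers (36).
RF(r–w) = (210 + 36) / 2535 = 246/2535 = 0.0970 → 9.7 m.u.

9.7 m.u.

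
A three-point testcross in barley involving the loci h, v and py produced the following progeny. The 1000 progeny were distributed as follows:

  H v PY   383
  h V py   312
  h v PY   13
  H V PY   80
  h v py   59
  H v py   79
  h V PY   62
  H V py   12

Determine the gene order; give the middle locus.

The two most frequent reciprocal classes, h V py and H v PY, are the parental types, so the F1 was h V py / H v PY.
The two rarest classes, H V py and h v PY, are the double crossovers. Comparing them with the parentals, only the h allele has switched, so h is the middle locus and the order is v – h – py.

h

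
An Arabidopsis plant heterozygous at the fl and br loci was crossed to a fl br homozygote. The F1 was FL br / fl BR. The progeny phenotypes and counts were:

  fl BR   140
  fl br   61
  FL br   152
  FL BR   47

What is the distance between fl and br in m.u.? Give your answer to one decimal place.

The recombinant classes are FL BR and fl br: 47 + 61 = 108.
Recombination frequency = 108/400 = 0.2700 ≈ 27.0%, i.e. 27.0 m.u.

27.0 m.u.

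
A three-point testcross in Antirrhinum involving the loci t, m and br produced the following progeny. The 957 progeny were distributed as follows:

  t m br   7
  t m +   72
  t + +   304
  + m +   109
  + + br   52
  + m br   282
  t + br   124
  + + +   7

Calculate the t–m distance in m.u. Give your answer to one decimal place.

The two most frequent reciprocal classes, + m br and t + +, are the parental types, so the F1 was + m br / t + +.
The two rarest classes, t m br and + + +, are the double crossovers. Comparing them with the parentals, only the t allele has switched, so t is the middle locus and the order is m – t – br.
Crossovers in the m–t interval produce the single-crossover classes + + br and t m + (52 + 72 = 124) plus the double crossovers (14).
RF(m–t) = (124 + 14) / 957 = 138/957 = 0.1442 → 14.4 m.u.

14.4 m.u.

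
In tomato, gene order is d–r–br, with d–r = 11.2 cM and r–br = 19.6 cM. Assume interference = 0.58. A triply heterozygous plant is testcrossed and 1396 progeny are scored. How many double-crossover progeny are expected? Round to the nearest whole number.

Map distances give recombination frequencies of 0.112 and 0.196 for the two intervals.
With interference 0.58 (so coincidence = 0.42), expected double-crossover frequency = 0.112 × 0.196 × 0.42 = 0.00922.
Expected number = 0.00922 × 1396 = 12.87 ≈ 13.

13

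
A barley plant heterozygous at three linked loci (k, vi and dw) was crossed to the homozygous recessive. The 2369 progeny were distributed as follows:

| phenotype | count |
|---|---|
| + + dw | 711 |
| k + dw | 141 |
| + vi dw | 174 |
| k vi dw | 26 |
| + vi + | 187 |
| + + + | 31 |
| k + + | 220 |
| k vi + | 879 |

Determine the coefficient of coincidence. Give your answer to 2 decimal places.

0.78

The two most frequent reciprocal classes, k vi + and + + dw, are the parental types, so the F1 was k vi + / + + dw.
The two rarest classes, k vi dw and + + +, are the double crossovers. Comparing them with the parentals, only the dw allele has switched, so dw is the middle locus and the order is k – dw – vi.
k–dw: (328 + 57)/2369 = 0.1625; dw–vi: (394 + 57)/2369 = 0.1904.
Expected DCO frequency = 0.1625 × 0.1904 ≈ 0.03094; observed = 57/2369 ≈ 0.02406.
Coefficient of coincidence = 0.02406/0.03094 ≈ 0.78.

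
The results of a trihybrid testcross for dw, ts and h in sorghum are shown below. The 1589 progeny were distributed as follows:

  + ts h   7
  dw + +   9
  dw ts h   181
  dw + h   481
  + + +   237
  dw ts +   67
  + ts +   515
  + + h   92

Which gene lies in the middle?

h

The two most frequent reciprocal classes, + ts + and dw + h, are the parental types, so the F1 was + ts + / dw + h.
The two rarest classes, + ts h and dw + +, are the double crossovers. Comparing them with the parentals, only the h allele has switched, so h is the middle locus and the order is dw – h – ts.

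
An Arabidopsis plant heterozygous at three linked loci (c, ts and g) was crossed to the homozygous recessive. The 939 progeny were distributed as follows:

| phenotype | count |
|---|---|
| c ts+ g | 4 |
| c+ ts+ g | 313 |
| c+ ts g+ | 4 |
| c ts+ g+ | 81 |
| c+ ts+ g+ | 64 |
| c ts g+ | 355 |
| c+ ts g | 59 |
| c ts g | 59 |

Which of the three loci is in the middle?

The two most frequent reciprocal classes, c ts g+ and c+ ts+ g, are the parental types, so the F1 was c ts g+ / c+ ts+ g.
The two rarest classes, c+ ts g+ and c ts+ g, are the double crossovers. Comparing them with the parentals, only the c allele has switched, so c is the middle locus and the order is ts – c – g.

c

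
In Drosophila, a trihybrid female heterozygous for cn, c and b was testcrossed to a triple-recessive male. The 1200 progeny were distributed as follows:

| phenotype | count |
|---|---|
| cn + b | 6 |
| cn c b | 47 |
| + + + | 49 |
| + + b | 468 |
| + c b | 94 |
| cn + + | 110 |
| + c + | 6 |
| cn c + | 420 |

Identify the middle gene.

cn

The two most frequent reciprocal classes, + + b and cn c +, are the parental types, so the F1 was + + b / cn c +.
The two rarest classes, cn + b and + c +, are the double crossovers. Comparing them with the parentals, only the cn allele has switched, so cn is the middle locus and the order is c – cn – b.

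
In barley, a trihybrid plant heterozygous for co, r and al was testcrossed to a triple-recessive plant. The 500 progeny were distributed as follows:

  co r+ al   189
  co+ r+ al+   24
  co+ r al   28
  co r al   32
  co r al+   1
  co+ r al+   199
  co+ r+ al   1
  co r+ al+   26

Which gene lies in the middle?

co

The two most frequent reciprocal classes, co+ r al+ and co r+ al, are the parental types, so the F1 was co+ r al+ / co r+ al.
The two rarest classes, co r al+ and co+ r+ al, are the double crossovers. Comparing them with the parentals, only the co allele has switched, so co is the middle locus and the order is al – co – r.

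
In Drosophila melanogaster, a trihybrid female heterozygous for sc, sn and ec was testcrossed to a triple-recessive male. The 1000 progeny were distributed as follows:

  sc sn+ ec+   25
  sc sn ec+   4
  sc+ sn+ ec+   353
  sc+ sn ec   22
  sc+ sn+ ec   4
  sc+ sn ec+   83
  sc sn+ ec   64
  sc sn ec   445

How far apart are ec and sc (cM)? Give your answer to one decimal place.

The two most frequent reciprocal classes, sc+ sn+ ec+ and sc sn ec, are the parental types, so the F1 was sc+ sn+ ec+ / sc sn ec.
The two rarest classes, sc+ sn+ ec and sc sn ec+, are the double crossovers. Comparing them with the parentals, only the ec allele has switched, so ec is the middle locus and the order is sn – ec – sc.
Crossovers in the ec–sc interval produce the single-crossover classes sc sn+ ec+ and sc+ sn ec (25 + 22 = 47) plus the double crossovers (8).
RF(ec–sc) = (47 + 8) / 1000 = 55/1000 = 0.0550 → 5.5 cM.

5.5 cM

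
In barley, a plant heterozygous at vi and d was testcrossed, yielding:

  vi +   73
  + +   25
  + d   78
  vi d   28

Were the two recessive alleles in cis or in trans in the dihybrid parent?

The two most frequent classes are + d (78) and vi + (73); these are the parental (non-recombinant) types.
So the F1 carried + d on one chromosome and vi + on the other — the recessive alleles are on opposite chromosomes (trans / repulsion).

trans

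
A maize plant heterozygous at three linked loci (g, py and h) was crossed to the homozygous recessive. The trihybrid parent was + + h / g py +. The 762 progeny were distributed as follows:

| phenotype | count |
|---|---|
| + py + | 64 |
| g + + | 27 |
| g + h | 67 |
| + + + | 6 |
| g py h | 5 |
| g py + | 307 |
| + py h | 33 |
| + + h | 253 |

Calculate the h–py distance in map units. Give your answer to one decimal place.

9.3 map units

The two rarest classes, + + + and g py h, are the double crossovers. Comparing them with the parentals, only the h allele has switched, so h is the middle locus and the order is g – h – py.
Crossovers in the h–py interval produce the single-crossover classes + py h and g + + (33 + 27 = 60) plus the double crossovers (11).
RF(h–py) = (60 + 11) / 762 = 71/762 = 0.0932 → 9.3 map units.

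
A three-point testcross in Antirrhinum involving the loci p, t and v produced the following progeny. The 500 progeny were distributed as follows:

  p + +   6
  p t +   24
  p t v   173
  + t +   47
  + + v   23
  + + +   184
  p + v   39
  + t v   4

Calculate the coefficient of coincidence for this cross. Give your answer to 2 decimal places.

0.91

The two most frequent reciprocal classes, + + + and p t v, are the parental types, so the F1 was + + + / p t v.
The two rarest classes, p + + and + t v, are the double crossovers. Comparing them with the parentals, only the p allele has switched, so p is the middle locus and the order is v – p – t.
v–p: (47 + 10)/500 = 0.1140; p–t: (86 + 10)/500 = 0.1920.
Expected DCO frequency = 0.1140 × 0.1920 ≈ 0.02189; observed = 10/500 ≈ 0.02000.
Coefficient of coincidence = 0.02000/0.02189 ≈ 0.91.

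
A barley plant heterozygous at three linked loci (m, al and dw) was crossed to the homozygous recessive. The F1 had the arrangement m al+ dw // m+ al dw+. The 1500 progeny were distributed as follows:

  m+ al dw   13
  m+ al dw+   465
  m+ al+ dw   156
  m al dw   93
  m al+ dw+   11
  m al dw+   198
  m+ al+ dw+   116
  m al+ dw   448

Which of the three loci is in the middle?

dw

The two rarest classes, m al+ dw+ and m+ al dw, are the double crossovers. Comparing them with the parentals, only the dw allele has switched, so dw is the middle locus and the order is m – dw – al.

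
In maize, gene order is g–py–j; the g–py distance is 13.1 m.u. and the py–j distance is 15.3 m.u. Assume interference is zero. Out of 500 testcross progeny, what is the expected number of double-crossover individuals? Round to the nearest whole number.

Map distances give recombination frequencies of 0.131 and 0.153 for the two intervals.
With no interference, expected double-crossover frequency = 0.131 × 0.153 = 0.02004.
Expected number = 0.02004 × 500 = 10.02 ≈ 10.

10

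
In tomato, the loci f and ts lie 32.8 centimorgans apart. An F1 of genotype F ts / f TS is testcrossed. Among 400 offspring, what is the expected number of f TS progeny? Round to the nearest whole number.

A map distance of 32.8 centimorgans corresponds to a recombination frequency of 0.328.
The F1 is F ts / f TS, so f TS is a parental gamete class with expected frequency (1 − r)/2 = 0.672/2 = 0.3360.
Expected number = 0.3360 × 400 = 134.40 ≈ 134.

134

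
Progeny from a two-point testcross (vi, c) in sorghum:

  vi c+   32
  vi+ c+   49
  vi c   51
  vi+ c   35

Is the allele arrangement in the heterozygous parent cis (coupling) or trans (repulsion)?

cis

The two most frequent classes are vi+ c+ (49) and vi c (51); these are the parental (non-recombinant) types.
So the F1 carried vi+ c+ on one chromosome and vi c on the other — the recessive alleles are on the same chromosome (cis / coupling).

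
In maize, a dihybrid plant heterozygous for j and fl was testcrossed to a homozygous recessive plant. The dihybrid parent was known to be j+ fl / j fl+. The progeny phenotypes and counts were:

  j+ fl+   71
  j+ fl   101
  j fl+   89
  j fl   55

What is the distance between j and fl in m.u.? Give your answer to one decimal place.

39.9 m.u.

The recombinant classes are j+ fl+ and j fl: 71 + 55 = 126.
Recombination frequency = 126/316 = 0.3987 ≈ 39.9%, i.e. 39.9 m.u.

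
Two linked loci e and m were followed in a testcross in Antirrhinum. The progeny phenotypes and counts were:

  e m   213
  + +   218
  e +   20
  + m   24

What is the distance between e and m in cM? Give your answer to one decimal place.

9.3 cM

The two most frequent classes, + + (218) and e m (213), are the parental types, so the F1 was + + / e m.
The recombinant classes are + m and e +: 24 + 20 = 44.
Recombination frequency = 44/475 = 0.0926 ≈ 9.3%, i.e. 9.3 cM.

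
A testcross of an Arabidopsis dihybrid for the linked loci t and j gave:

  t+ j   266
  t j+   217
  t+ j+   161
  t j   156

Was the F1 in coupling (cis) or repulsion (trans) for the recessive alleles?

trans

The two most frequent classes are t+ j (266) and t j+ (217); these are the parental (non-recombinant) types.
So the F1 carried t+ j on one chromosome and t j+ on the other — the recessive alleles are on opposite chromosomes (trans / repulsion).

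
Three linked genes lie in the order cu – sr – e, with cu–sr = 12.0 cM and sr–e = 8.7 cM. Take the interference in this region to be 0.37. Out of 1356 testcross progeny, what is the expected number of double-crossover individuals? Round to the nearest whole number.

Map distances give recombination frequencies of 0.120 and 0.087 for the two intervals.
With interference 0.37 (so coincidence = 0.63), expected double-crossover frequency = 0.120 × 0.087 × 0.63 = 0.00658.
Expected number = 0.00658 × 1356 = 8.92 ≈ 9.

9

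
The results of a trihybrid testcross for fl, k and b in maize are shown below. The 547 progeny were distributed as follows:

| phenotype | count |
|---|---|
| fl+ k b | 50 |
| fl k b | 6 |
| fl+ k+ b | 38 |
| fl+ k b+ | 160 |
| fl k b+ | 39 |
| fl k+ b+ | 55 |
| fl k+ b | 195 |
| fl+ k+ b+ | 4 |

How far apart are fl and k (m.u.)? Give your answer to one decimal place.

The two most frequent reciprocal classes, fl+ k b+ and fl k+ b, are the parental types, so the F1 was fl+ k b+ / fl k+ b.
The two rarest classes, fl+ k+ b+ and fl k b, are the double crossovers. Comparing them with the parentals, only the k allele has switched, so k is the middle locus and the order is b – k – fl.
Crossovers in the k–fl interval produce the single-crossover classes fl k b+ and fl+ k+ b (39 + 38 = 77) plus the double crossovers (10).
RF(k–fl) = (77 + 10) / 547 = 87/547 = 0.1590 → 15.9 m.u.

15.9 m.u.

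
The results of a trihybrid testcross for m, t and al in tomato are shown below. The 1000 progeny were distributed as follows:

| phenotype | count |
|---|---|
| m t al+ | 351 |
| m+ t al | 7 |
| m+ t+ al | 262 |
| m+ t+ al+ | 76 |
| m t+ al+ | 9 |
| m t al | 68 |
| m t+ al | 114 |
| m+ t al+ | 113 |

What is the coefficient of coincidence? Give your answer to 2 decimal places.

0.41

The two most frequent reciprocal classes, m t al+ and m+ t+ al, are the parental types, so the F1 was m t al+ / m+ t+ al.
The two rarest classes, m t+ al+ and m+ t al, are the double crossovers. Comparing them with the parentals, only the t allele has switched, so t is the middle locus and the order is m – t – al.
m–t: (227 + 16)/1000 = 0.2430; t–al: (144 + 16)/1000 = 0.1600.
Expected DCO frequency = 0.2430 × 0.1600 ≈ 0.03888; observed = 16/1000 ≈ 0.01600.
Coefficient of coincidence = 0.01600/0.03888 ≈ 0.41.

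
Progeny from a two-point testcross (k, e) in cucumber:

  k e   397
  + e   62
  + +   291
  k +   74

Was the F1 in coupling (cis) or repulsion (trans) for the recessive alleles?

The two most frequent classes are + + (291) and k e (397); these are the parental (non-recombinant) types.
So the F1 carried + + on one chromosome and k e on the other — the recessive alleles are on the same chromosome (cis / coupling).

cis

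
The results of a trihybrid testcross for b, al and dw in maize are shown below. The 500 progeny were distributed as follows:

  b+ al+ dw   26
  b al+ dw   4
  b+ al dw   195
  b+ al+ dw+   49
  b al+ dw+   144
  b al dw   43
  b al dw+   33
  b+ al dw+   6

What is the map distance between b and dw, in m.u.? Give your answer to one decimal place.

The two most frequent reciprocal classes, b al+ dw+ and b+ al dw, are the parental types, so the F1 was b al+ dw+ / b+ al dw.
The two rarest classes, b al+ dw and b+ al dw+, are the double crossovers. Comparing them with the parentals, only the dw allele has switched, so dw is the middle locus and the order is b – dw – al.
Crossovers in the b–dw interval produce the single-crossover classes b+ al+ dw+ and b al dw (49 + 43 = 92) plus the double crossovers (10).
RF(b–dw) = (92 + 10) / 500 = 102/500 = 0.2040 → 20.4 m.u.

20.4 m.u.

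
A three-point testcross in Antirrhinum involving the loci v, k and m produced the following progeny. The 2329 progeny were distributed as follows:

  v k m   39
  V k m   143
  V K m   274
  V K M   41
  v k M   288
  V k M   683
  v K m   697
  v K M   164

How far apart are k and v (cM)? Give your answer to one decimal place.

27.6 cM

The two most frequent reciprocal classes, V k M and v K m, are the parental types, so the F1 was V k M / v K m.
The two rarest classes, V K M and v k m, are the double crossovers. Comparing them with the parentals, only the k allele has switched, so k is the middle locus and the order is m – k – v.
Crossovers in the k–v interval produce the single-crossover classes v k M and V K m (288 + 274 = 562) plus the double crossovers (80).
RF(k–v) = (562 + 80) / 2329 = 642/2329 = 0.2757 → 27.6 cM.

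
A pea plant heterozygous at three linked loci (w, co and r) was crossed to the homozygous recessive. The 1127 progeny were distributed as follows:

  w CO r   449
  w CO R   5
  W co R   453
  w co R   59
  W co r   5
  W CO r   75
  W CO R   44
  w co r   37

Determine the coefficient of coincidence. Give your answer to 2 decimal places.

The two most frequent reciprocal classes, w CO r and W co R, are the parental types, so the F1 was w CO r / W co R.
The two rarest classes, w CO R and W co r, are the double crossovers. Comparing them with the parentals, only the r allele has switched, so r is the middle locus and the order is w – r – co.
w–r: (134 + 10)/1127 = 0.1278; r–co: (81 + 10)/1127 = 0.0807.
Expected DCO frequency = 0.1278 × 0.0807 ≈ 0.01031; observed = 10/1127 ≈ 0.00887.
Coefficient of coincidence = 0.00887/0.01031 ≈ 0.86.

0.86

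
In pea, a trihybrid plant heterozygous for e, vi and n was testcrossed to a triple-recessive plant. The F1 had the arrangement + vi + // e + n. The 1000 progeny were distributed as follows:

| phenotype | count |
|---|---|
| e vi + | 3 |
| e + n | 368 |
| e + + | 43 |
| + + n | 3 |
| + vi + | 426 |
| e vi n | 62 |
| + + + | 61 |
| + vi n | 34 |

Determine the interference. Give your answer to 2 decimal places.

0.44

The two rarest classes, e vi + and + + n, are the double crossovers. Comparing them with the parentals, only the e allele has switched, so e is the middle locus and the order is vi – e – n.
vi–e: (123 + 6)/1000 = 0.1290; e–n: (77 + 6)/1000 = 0.0830.
Expected DCO frequency = 0.1290 × 0.0830 ≈ 0.01071; observed = 6/1000 ≈ 0.00600.
Coefficient of coincidence = 0.00600/0.01071 ≈ 0.56; interference = 1 − 0.56 = 0.44.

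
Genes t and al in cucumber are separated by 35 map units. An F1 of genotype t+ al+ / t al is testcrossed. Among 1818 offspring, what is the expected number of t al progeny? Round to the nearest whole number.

A map distance of 35 map units corresponds to a recombination frequency of 0.350.
The F1 is t+ al+ / t al, so t al is a parental gamete class with expected frequency (1 − r)/2 = 0.650/2 = 0.3250.
Expected number = 0.3250 × 1818 = 590.85 ≈ 591.

591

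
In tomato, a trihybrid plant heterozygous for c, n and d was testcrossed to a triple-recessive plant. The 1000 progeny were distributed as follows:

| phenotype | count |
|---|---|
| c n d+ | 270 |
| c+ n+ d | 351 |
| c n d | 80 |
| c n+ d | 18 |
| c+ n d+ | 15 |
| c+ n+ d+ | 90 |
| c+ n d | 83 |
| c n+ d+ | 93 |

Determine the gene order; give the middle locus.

The two most frequent reciprocal classes, c+ n+ d and c n d+, are the parental types, so the F1 was c+ n+ d / c n d+.
The two rarest classes, c n+ d and c+ n d+, are the double crossovers. Comparing them with the parentals, only the c allele has switched, so c is the middle locus and the order is d – c – n.

c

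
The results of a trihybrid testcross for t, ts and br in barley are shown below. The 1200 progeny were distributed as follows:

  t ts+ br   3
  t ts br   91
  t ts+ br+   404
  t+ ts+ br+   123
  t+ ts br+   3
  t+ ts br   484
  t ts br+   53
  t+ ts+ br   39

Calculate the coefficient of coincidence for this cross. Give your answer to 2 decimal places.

The two most frequent reciprocal classes, t ts+ br+ and t+ ts br, are the parental types, so the F1 was t ts+ br+ / t+ ts br.
The two rarest classes, t ts+ br and t+ ts br+, are the double crossovers. Comparing them with the parentals, only the br allele has switched, so br is the middle locus and the order is ts – br – t.
ts–br: (92 + 6)/1200 = 0.0817; br–t: (214 + 6)/1200 = 0.1833.
Expected DCO frequency = 0.0817 × 0.1833 ≈ 0.01498; observed = 6/1200 ≈ 0.00500.
Coefficient of coincidence = 0.00500/0.01498 ≈ 0.33.

0.33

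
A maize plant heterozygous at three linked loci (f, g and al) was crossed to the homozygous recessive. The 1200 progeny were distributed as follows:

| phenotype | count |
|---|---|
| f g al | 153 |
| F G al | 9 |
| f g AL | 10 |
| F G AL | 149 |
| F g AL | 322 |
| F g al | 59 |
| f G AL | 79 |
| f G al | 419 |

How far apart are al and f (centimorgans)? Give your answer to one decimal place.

The two most frequent reciprocal classes, f G al and F g AL, are the parental types, so the F1 was f G al / F g AL.
The two rarest classes, F G al and f g AL, are the double crossovers. Comparing them with the parentals, only the f allele has switched, so f is the middle locus and the order is g – f – al.
Crossovers in the f–al interval produce the single-crossover classes f G AL and F g al (79 + 59 = 138) plus the double crossovers (19).
RF(f–al) = (138 + 19) / 1200 = 157/1200 = 0.1308 → 13.1 centimorgans.

13.1 centimorgans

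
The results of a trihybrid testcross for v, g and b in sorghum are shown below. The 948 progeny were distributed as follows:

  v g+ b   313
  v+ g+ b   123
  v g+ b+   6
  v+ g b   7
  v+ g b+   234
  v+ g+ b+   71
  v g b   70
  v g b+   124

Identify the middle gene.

The two most frequent reciprocal classes, v g+ b and v+ g b+, are the parental types, so the F1 was v g+ b / v+ g b+.
The two rarest classes, v g+ b+ and v+ g b, are the double crossovers. Comparing them with the parentals, only the b allele has switched, so b is the middle locus and the order is g – b – v.

b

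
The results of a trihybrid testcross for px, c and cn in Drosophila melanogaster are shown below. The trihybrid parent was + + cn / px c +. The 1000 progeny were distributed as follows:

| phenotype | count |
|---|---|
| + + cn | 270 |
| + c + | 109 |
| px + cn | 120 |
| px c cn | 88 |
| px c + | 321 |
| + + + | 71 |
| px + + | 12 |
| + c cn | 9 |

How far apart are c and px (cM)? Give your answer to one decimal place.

The two rarest classes, + c cn and px + +, are the double crossovers. Comparing them with the parentals, only the c allele has switched, so c is the middle locus and the order is px – c – cn.
Crossovers in the px–c interval produce the single-crossover classes px + cn and + c + (120 + 109 = 229) plus the double crossovers (21).
RF(px–c) = (229 + 21) / 1000 = 250/1000 = 0.2500 → 25.0 cM.

25.0 cM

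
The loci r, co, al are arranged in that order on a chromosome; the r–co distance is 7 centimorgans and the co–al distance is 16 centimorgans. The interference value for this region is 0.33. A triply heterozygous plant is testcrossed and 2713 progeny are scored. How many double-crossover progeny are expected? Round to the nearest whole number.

Map distances give recombination frequencies of 0.070 and 0.160 for the two intervals.
With interference 0.33 (so coincidence = 0.67), expected double-crossover frequency = 0.070 × 0.160 × 0.67 = 0.00750.
Expected number = 0.00750 × 2713 = 20.36 ≈ 20.

20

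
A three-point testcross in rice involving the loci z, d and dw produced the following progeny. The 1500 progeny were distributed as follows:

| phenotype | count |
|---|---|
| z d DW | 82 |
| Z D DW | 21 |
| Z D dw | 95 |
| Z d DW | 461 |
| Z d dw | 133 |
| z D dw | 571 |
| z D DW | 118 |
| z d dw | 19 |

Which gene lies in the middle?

The two most frequent reciprocal classes, Z d DW and z D dw, are the parental types, so the F1 was Z d DW / z D dw.
The two rarest classes, Z D DW and z d dw, are the double crossovers. Comparing them with the parentals, only the d allele has switched, so d is the middle locus and the order is dw – d – z.

d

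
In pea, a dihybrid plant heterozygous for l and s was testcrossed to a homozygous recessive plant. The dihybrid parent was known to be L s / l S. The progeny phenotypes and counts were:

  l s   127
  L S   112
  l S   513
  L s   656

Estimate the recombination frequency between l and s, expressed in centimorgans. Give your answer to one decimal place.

17.0 centimorgans

The recombinant classes are L S and l s: 112 + 127 = 239.
Recombination frequency = 239/1408 = 0.1697 ≈ 17.0%, i.e. 17.0 centimorgans.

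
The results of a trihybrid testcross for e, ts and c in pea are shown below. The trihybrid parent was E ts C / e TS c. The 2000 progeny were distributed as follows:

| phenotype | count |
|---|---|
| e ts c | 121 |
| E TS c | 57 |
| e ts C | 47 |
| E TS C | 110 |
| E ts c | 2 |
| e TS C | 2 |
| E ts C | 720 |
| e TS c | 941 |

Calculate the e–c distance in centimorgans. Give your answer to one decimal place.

The two rarest classes, E ts c and e TS C, are the double crossovers. Comparing them with the parentals, only the c allele has switched, so c is the middle locus and the order is e – c – ts.
Crossovers in the e–c interval produce the single-crossover classes e ts C and E TS c (47 + 57 = 104) plus the double crossovers (4).
RF(e–c) = (104 + 4) / 2000 = 108/2000 = 0.0540 → 5.4 centimorgans.

5.4 centimorgans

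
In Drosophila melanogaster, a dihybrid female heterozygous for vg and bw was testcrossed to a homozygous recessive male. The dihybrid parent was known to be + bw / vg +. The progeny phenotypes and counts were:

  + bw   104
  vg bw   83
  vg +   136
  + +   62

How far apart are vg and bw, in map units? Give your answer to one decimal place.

The recombinant classes are + + and vg bw: 62 + 83 = 145.
Recombination frequency = 145/385 = 0.3766 ≈ 37.7%, i.e. 37.7 map units.

37.7 map units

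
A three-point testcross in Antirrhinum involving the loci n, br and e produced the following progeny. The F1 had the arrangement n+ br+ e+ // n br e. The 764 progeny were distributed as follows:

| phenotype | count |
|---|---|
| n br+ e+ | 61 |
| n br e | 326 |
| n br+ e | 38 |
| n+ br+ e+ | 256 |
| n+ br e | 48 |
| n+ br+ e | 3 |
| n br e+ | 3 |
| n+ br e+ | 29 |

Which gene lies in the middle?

The two rarest classes, n+ br+ e and n br e+, are the double crossovers. Comparing them with the parentals, only the e allele has switched, so e is the middle locus and the order is br – e – n.

e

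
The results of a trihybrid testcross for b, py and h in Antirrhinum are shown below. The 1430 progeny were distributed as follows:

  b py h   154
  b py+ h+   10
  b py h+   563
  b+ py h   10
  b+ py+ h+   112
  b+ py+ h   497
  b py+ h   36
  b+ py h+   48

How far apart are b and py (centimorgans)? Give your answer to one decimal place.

The two most frequent reciprocal classes, b py h+ and b+ py+ h, are the parental types, so the F1 was b py h+ / b+ py+ h.
The two rarest classes, b py+ h+ and b+ py h, are the double crossovers. Comparing them with the parentals, only the py allele has switched, so py is the middle locus and the order is h – py – b.
Crossovers in the py–b interval produce the single-crossover classes b+ py h+ and b py+ h (48 + 36 = 84) plus the double crossovers (20).
RF(py–b) = (84 + 20) / 1430 = 104/1430 = 0.0727 → 7.3 centimorgans.

7.3 centimorgans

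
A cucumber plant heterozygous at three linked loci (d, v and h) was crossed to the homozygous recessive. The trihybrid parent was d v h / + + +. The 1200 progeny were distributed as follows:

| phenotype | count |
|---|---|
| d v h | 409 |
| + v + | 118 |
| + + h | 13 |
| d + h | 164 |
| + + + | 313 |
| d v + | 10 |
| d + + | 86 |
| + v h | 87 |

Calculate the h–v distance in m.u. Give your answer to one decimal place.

The two rarest classes, d v + and + + h, are the double crossovers. Comparing them with the parentals, only the h allele has switched, so h is the middle locus and the order is d – h – v.
Crossovers in the h–v interval produce the single-crossover classes d + h and + v + (164 + 118 = 282) plus the double crossovers (23).
RF(h–v) = (282 + 23) / 1200 = 305/1200 = 0.2542 → 25.4 m.u.

25.4 m.u.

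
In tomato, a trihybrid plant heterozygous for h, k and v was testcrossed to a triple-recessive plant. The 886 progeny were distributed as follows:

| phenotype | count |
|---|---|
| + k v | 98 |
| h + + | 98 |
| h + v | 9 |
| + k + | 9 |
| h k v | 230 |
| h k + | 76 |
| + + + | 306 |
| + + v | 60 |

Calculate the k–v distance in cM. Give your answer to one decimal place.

The two most frequent reciprocal classes, + + + and h k v, are the parental types, so the F1 was + + + / h k v.
The two rarest classes, + k + and h + v, are the double crossovers. Comparing them with the parentals, only the k allele has switched, so k is the middle locus and the order is h – k – v.
Crossovers in the k–v interval produce the single-crossover classes + + v and h k + (60 + 76 = 136) plus the double crossovers (18).
RF(k–v) = (136 + 18) / 886 = 154/886 = 0.1738 → 17.4 cM.

17.4 cM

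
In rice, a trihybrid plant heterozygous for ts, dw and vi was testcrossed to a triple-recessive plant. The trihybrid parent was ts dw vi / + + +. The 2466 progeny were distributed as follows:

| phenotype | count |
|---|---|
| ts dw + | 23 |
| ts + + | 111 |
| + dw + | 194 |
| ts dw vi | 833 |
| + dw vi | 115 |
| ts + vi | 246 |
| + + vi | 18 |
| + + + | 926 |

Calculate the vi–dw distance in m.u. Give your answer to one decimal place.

The two rarest classes, ts dw + and + + vi, are the double crossovers. Comparing them with the parentals, only the vi allele has switched, so vi is the middle locus and the order is dw – vi – ts.
Crossovers in the dw–vi interval produce the single-crossover classes ts + vi and + dw + (246 + 194 = 440) plus the double crossovers (41).
RF(dw–vi) = (440 + 41) / 2466 = 481/2466 = 0.1951 → 19.5 m.u.

19.5 m.u.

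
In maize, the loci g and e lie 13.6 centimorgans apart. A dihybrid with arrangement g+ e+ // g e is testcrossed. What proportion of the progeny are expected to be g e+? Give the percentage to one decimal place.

6.8%

A map distance of 13.6 centimorgans corresponds to a recombination frequency of 0.136.
The F1 is g+ e+ / g e, so g e+ is a recombinant gamete class with expected frequency r/2 = 0.136/2 = 0.0680.
That is 0.0680 = 6.8% of the progeny.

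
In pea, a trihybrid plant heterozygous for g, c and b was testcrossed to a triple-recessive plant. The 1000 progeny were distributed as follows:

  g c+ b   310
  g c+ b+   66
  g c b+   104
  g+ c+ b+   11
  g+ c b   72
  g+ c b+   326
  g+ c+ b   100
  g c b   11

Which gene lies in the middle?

c

The two most frequent reciprocal classes, g+ c b+ and g c+ b, are the parental types, so the F1 was g+ c b+ / g c+ b.
The two rarest classes, g+ c+ b+ and g c b, are the double crossovers. Comparing them with the parentals, only the c allele has switched, so c is the middle locus and the order is g – c – b.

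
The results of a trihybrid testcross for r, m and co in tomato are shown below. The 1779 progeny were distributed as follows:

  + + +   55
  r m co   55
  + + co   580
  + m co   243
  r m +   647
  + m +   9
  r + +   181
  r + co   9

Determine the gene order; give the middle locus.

r

The two most frequent reciprocal classes, + + co and r m +, are the parental types, so the F1 was + + co / r m +.
The two rarest classes, r + co and + m +, are the double crossovers. Comparing them with the parentals, only the r allele has switched, so r is the middle locus and the order is co – r – m.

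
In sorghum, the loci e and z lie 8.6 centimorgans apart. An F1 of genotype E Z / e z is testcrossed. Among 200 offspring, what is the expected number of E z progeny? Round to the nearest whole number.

A map distance of 8.6 centimorgans corresponds to a recombination frequency of 0.086.
The F1 is E Z / e z, so E z is a recombinant gamete class with expected frequency r/2 = 0.086/2 = 0.0430.
Expected number = 0.0430 × 200 = 8.60 ≈ 9.

9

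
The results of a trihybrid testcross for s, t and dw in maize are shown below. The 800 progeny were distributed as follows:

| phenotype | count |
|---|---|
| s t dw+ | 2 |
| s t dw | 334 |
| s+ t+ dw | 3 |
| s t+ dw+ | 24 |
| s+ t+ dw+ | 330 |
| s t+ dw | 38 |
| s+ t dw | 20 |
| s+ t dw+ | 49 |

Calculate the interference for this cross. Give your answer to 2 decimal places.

The two most frequent reciprocal classes, s t dw and s+ t+ dw+, are the parental types, so the F1 was s t dw / s+ t+ dw+.
The two rarest classes, s t dw+ and s+ t+ dw, are the double crossovers. Comparing them with the parentals, only the dw allele has switched, so dw is the middle locus and the order is s – dw – t.
s–dw: (44 + 5)/800 = 0.0612; dw–t: (87 + 5)/800 = 0.1150.
Expected DCO frequency = 0.0612 × 0.1150 ≈ 0.00704; observed = 5/800 ≈ 0.00625.
Coefficient of coincidence = 0.00625/0.00704 ≈ 0.89; interference = 1 − 0.89 = 0.11.

0.11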